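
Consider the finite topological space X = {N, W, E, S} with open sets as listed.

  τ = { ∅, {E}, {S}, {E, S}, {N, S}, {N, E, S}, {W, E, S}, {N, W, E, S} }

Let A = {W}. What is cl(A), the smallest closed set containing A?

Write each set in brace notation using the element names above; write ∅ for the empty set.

complement {N, E, S}; its interior {N, E, S}; cl(A) = X∖{N, E, S} = {W}

{W}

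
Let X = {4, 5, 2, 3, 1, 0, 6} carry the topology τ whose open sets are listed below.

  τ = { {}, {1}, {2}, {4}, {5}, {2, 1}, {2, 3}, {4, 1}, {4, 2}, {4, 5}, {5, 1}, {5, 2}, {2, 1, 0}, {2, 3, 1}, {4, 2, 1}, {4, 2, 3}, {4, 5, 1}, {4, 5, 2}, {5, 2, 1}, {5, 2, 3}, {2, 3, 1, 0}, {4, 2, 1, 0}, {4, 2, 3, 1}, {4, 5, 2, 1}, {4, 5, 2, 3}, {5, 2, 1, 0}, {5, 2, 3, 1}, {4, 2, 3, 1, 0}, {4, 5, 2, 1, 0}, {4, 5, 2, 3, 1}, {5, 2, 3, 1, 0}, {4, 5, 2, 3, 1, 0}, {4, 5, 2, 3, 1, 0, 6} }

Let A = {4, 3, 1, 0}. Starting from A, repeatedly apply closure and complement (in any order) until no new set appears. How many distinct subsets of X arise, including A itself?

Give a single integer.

complement {5, 2, 6}; its interior {5, 2}; cl(A) = X∖{5, 2} = {4, 3, 1, 0, 6}
With k = closure, c = complement:
  1. A     = {4, 3, 1, 0}
  2. kA    = {4, 3, 1, 0, 6}
  3. cA    = {5, 2, 6}
  4. ckA   = {5, 2}
  5. kcA   = {5, 2, 3, 0, 6}
  6. ckcA  = {4, 1}
  7. kckcA = {4, 1, 0, 6}
  8. ckckcA = {5, 2, 3}
k, c of each give nothing new

8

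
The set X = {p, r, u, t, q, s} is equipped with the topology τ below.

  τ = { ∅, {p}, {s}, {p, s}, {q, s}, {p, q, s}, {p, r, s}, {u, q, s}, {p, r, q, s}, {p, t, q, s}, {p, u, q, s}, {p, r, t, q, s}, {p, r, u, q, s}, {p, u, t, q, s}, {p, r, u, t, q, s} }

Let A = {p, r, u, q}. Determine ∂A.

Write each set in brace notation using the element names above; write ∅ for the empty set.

{r, u, t, q}

opens ⊆ A: ∅, {p}; union → int = {p}
complement {t, s}; its interior {s}; cl(A) = X∖{s} = {p, r, u, t, q}
boundary = {p, r, u, t, q} ∖ {p} = {r, u, t, q}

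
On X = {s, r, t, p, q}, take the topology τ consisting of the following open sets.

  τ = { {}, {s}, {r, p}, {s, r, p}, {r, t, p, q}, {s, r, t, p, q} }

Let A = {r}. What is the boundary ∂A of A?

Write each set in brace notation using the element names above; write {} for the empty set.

{r, t, p, q}

open subsets of A: {}; so int(A) = {}
closure: X∖int(X∖A) = X∖{s} = {r, t, p, q}
∂A = {r, t, p, q} minus {} = {r, t, p, q}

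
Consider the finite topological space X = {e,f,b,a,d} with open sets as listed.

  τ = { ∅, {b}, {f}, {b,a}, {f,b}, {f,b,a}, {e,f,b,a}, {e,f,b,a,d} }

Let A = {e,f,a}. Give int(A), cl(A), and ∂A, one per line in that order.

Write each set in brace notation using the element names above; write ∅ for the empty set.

open subsets of A: ∅, {f}; so int(A) = {f}
closure: X∖int(X∖A) = X∖{b} = {e,f,a,d}
∂A = {e,f,a,d} minus {f} = {e,a,d}

int(A) = {f}
cl(A)  = {e,f,a,d}
∂A     = {e,a,d}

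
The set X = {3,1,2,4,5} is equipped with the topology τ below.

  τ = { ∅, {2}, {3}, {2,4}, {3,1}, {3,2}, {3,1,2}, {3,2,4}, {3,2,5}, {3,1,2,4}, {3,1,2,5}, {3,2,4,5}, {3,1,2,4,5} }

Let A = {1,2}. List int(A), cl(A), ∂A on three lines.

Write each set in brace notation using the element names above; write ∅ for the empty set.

open subsets of A: ∅, {2}; so int(A) = {2}
closure: X∖int(X∖A) = X∖{3} = {1,2,4,5}
∂A = {1,2,4,5} minus {2} = {1,4,5}

int(A) = {2}
cl(A)  = {1,2,4,5}
∂A     = {1,4,5}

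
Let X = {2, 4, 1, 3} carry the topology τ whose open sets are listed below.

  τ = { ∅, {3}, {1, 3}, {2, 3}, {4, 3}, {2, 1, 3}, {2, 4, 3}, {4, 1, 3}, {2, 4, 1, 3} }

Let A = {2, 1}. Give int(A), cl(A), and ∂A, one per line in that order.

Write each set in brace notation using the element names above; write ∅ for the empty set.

open subsets of A: ∅; so int(A) = ∅
closure: X∖int(X∖A) = X∖{4, 3} = {2, 1}
∂A = {2, 1} minus ∅ = {2, 1}

int(A) = ∅
cl(A)  = {2, 1}
∂A     = {2, 1}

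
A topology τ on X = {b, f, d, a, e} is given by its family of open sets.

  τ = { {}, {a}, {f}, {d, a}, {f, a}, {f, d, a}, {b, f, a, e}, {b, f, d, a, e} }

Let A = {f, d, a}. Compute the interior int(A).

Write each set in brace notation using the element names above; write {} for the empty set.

opens ⊆ A: {}, {f}, {a}, {f, a}, {d, a}, {f, d, a}; union → int = {f, d, a}

{f, d, a}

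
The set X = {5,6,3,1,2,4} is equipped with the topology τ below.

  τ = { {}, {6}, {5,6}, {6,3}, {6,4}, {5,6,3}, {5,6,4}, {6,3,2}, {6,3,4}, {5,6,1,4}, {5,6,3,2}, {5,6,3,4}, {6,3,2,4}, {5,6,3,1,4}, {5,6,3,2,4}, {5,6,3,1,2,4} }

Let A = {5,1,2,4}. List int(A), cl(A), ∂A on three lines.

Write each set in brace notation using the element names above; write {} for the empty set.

int(A) = {}
cl(A)  = {5,1,2,4}
∂A     = {5,1,2,4}

interior: largest open inside A is {} (from {})
cl via duality: int({6,3}) = {6,3}, so X∖{6,3} = {5,1,2,4}
cl∖int = {5,1,2,4}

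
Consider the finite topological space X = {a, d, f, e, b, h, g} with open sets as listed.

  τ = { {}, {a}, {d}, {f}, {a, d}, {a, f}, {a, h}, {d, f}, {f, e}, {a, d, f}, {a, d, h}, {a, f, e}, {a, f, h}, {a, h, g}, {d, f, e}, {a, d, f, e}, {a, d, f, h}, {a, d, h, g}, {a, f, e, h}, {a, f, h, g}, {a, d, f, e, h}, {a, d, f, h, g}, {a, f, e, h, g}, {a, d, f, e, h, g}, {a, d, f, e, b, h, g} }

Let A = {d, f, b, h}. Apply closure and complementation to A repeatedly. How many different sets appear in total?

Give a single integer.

10

closure: X∖int(X∖A) = X∖{a} = {d, f, e, b, h, g}
Let k=closure and c=complement:
  1. A     = {d, f, b, h}
  2. kA    = {d, f, e, b, h, g}
  3. cA    = {a, e, g}
  4. ckA   = {a}
  5. kcA   = {a, e, b, h, g}
  6. kckA  = {a, b, h, g}
  7. ckcA  = {d, f}
  8. ckckA = {d, f, e}
  9. kckcA = {d, f, e, b}
  10. ckckcA = {a, h, g}
— saturated at 10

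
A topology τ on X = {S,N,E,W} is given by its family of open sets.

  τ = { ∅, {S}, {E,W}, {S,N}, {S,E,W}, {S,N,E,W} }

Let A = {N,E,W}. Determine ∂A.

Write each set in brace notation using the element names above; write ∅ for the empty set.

{N}

interior: largest open inside A is {E,W} (from ∅, {E,W})
cl via duality: int({S}) = {S}, so X∖{S} = {N,E,W}
cl∖int = {N}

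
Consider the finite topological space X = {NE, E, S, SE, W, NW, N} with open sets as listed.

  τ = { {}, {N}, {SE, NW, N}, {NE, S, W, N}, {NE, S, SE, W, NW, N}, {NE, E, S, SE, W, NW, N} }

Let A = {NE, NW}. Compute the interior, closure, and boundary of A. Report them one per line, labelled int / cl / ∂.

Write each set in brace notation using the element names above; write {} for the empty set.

int(A) = {}
cl(A)  = {NE, E, S, SE, W, NW}
∂A     = {NE, E, S, SE, W, NW}

opens ⊆ A: {}; union → int = {}
complement {E, S, SE, W, N}; its interior {N}; cl(A) = X∖{N} = {NE, E, S, SE, W, NW}
boundary = {NE, E, S, SE, W, NW} ∖ {} = {NE, E, S, SE, W, NW}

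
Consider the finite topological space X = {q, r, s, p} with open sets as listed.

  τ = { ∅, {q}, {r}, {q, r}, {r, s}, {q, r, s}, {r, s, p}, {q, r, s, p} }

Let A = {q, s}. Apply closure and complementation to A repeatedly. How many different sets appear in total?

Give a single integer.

6

cl via duality: int({r, p}) = {r}, so X∖{r} = {q, s, p}
Write k for closure, c for complement:
  1. A     = {q, s}
  2. kA    = {q, s, p}
  3. cA    = {r, p}
  4. ckA   = {r}
  5. kcA   = {r, s, p}
  6. ckcA  = {q}
applying k or c yields no new set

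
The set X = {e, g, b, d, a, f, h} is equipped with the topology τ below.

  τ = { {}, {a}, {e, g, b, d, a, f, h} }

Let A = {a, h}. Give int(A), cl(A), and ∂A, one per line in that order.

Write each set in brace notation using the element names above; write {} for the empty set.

int(A) = {a}
cl(A)  = {e, g, b, d, a, f, h}
∂A     = {e, g, b, d, f, h}

open subsets of A: {}, {a}; so int(A) = {a}
closure: X∖int(X∖A) = X∖{} = {e, g, b, d, a, f, h}
∂A = {e, g, b, d, a, f, h} minus {a} = {e, g, b, d, f, h}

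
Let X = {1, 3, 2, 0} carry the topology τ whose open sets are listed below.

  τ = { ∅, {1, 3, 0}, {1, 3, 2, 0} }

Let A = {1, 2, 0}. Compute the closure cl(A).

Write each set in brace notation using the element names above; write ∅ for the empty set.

complement {3}; its interior ∅; cl(A) = X∖∅ = {1, 3, 2, 0}

{1, 3, 2, 0}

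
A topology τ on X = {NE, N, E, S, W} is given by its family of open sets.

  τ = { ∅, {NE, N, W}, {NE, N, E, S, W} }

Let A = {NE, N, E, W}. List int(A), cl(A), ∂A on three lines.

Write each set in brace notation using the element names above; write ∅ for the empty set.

int(A) = {NE, N, W}
cl(A)  = {NE, N, E, S, W}
∂A     = {E, S}

interior: largest open inside A is {NE, N, W} (from ∅, {NE, N, W})
cl via duality: int({S}) = ∅, so X∖∅ = {NE, N, E, S, W}
cl∖int = {E, S}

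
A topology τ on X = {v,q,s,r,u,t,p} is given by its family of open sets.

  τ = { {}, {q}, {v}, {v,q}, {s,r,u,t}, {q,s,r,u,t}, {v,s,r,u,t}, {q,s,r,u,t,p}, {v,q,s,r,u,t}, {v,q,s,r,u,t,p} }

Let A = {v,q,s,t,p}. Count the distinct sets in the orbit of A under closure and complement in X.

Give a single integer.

cl via duality: int({r,u}) = {}, so X∖{} = {v,q,s,r,u,t,p}
Write k for closure, c for complement:
  1. A     = {v,q,s,t,p}
  2. kA    = {v,q,s,r,u,t,p}
  3. cA    = {r,u}
  4. ckA   = {}
  5. kcA   = {s,r,u,t,p}
  6. ckcA  = {v,q}
  7. kckcA = {v,q,p}
  8. ckckcA = {s,r,u,t}
applying k or c yields no new set

8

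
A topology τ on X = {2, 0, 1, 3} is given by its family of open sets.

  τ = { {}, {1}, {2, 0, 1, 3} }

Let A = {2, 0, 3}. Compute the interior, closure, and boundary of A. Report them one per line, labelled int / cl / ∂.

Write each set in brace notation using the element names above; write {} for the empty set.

open subsets of A: {}; so int(A) = {}
closure: X∖int(X∖A) = X∖{1} = {2, 0, 3}
∂A = {2, 0, 3} minus {} = {2, 0, 3}

int(A) = {}
cl(A)  = {2, 0, 3}
∂A     = {2, 0, 3}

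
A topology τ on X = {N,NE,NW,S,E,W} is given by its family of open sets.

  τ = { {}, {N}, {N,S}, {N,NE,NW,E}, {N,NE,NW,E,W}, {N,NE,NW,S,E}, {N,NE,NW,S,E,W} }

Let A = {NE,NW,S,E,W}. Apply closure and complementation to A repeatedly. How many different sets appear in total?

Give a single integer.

X∖A={N}, int(X∖A)={N}, hence cl(A)={NE,NW,S,E,W}
Orbit (k=closure, c=complement):
  1. A     = {NE,NW,S,E,W}
  2. cA    = {N}
  3. kcA   = {N,NE,NW,S,E,W}
  4. ckcA  = {}
(closed under both — stop)

4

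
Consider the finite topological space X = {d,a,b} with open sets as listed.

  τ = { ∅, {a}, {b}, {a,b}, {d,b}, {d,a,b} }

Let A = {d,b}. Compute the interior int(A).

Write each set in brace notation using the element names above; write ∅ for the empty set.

open subsets of A: ∅, {b}, {d,b}; so int(A) = {d,b}

{d,b}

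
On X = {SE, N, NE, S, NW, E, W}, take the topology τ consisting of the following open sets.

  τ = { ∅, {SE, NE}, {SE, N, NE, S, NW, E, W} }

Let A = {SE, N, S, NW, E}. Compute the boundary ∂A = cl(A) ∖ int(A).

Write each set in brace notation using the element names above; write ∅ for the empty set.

opens ⊆ A: ∅; union → int = ∅
complement {NE, W}; its interior ∅; cl(A) = X∖∅ = {SE, N, NE, S, NW, E, W}
boundary = {SE, N, NE, S, NW, E, W} ∖ ∅ = {SE, N, NE, S, NW, E, W}

{SE, N, NE, S, NW, E, W}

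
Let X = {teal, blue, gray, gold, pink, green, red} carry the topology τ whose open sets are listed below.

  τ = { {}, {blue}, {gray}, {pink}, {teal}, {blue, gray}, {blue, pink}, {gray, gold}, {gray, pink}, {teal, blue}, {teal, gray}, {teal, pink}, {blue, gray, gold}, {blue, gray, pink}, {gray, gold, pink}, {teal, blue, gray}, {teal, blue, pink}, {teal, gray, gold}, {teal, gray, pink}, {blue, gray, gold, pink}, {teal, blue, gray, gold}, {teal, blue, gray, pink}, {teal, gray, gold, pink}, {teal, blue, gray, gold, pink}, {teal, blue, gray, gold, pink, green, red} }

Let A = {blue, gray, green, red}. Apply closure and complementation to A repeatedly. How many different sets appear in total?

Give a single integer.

8

X∖A={teal, gold, pink}, int(X∖A)={teal, pink}, hence cl(A)={blue, gray, gold, green, red}
Orbit (k=closure, c=complement):
  1. A     = {blue, gray, green, red}
  2. kA    = {blue, gray, gold, green, red}
  3. cA    = {teal, gold, pink}
  4. ckA   = {teal, pink}
  5. kcA   = {teal, gold, pink, green, red}
  6. kckA  = {teal, pink, green, red}
  7. ckcA  = {blue, gray}
  8. ckckA = {blue, gray, gold}
(closed under both — stop)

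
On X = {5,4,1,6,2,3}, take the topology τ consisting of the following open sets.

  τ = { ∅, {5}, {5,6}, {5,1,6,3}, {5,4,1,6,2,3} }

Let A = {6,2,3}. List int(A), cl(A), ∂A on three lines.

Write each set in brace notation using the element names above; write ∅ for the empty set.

open subsets of A: ∅; so int(A) = ∅
closure: X∖int(X∖A) = X∖{5} = {4,1,6,2,3}
∂A = {4,1,6,2,3} minus ∅ = {4,1,6,2,3}

int(A) = ∅
cl(A)  = {4,1,6,2,3}
∂A     = {4,1,6,2,3}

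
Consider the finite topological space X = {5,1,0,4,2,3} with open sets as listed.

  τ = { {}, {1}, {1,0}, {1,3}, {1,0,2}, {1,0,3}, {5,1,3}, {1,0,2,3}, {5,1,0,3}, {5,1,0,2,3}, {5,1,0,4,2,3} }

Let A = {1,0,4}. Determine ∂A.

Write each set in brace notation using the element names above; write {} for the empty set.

{5,4,2,3}

open subsets of A: {}, {1}, {1,0}; so int(A) = {1,0}
closure: X∖int(X∖A) = X∖{} = {5,1,0,4,2,3}
∂A = {5,1,0,4,2,3} minus {1,0} = {5,4,2,3}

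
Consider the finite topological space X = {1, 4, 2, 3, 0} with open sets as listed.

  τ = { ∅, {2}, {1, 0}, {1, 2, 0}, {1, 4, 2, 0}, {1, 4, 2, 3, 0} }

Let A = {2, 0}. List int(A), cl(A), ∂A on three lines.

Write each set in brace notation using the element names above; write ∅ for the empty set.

open subsets of A: ∅, {2}; so int(A) = {2}
closure: X∖int(X∖A) = X∖∅ = {1, 4, 2, 3, 0}
∂A = {1, 4, 2, 3, 0} minus {2} = {1, 4, 3, 0}

int(A) = {2}
cl(A)  = {1, 4, 2, 3, 0}
∂A     = {1, 4, 3, 0}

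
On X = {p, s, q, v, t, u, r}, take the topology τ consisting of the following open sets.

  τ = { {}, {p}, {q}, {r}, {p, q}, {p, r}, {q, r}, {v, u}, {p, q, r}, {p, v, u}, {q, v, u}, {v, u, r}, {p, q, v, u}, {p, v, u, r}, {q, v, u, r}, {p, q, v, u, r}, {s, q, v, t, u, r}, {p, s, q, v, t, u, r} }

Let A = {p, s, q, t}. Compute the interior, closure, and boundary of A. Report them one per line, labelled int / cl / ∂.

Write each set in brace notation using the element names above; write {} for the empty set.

interior: largest open inside A is {p, q} (from {}, {p}, {q}, {p, q})
cl via duality: int({v, u, r}) = {v, u, r}, so X∖{v, u, r} = {p, s, q, t}
cl∖int = {s, t}

int(A) = {p, q}
cl(A)  = {p, s, q, t}
∂A     = {s, t}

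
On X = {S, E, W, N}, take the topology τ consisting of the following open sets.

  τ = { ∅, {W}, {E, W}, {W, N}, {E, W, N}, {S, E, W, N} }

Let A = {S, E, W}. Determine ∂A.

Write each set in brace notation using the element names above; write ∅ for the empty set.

{S, N}

interior: largest open inside A is {E, W} (from ∅, {W}, {E, W})
cl via duality: int({N}) = ∅, so X∖∅ = {S, E, W, N}
cl∖int = {S, N}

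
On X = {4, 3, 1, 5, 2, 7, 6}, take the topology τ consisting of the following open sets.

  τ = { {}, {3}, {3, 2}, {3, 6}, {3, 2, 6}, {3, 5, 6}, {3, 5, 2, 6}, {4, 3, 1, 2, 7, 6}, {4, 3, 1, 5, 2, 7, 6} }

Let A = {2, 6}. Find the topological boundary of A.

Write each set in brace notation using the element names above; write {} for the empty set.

{4, 1, 5, 2, 7, 6}

opens ⊆ A: {}; union → int = {}
complement {4, 3, 1, 5, 7}; its interior {3}; cl(A) = X∖{3} = {4, 1, 5, 2, 7, 6}
boundary = {4, 1, 5, 2, 7, 6} ∖ {} = {4, 1, 5, 2, 7, 6}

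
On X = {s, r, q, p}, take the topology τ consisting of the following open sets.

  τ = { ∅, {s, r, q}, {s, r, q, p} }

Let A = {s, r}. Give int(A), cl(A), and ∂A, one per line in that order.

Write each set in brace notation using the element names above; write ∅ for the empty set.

int(A) = ∅
cl(A)  = {s, r, q, p}
∂A     = {s, r, q, p}

interior: largest open inside A is ∅ (from ∅)
cl via duality: int({q, p}) = ∅, so X∖∅ = {s, r, q, p}
cl∖int = {s, r, q, p}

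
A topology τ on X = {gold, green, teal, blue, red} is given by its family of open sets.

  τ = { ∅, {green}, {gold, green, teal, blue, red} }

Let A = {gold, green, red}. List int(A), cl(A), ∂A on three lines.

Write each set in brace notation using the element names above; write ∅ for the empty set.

int(A) = {green}
cl(A)  = {gold, green, teal, blue, red}
∂A     = {gold, teal, blue, red}

open subsets of A: ∅, {green}; so int(A) = {green}
closure: X∖int(X∖A) = X∖∅ = {gold, green, teal, blue, red}
∂A = {gold, green, teal, blue, red} minus {green} = {gold, teal, blue, red}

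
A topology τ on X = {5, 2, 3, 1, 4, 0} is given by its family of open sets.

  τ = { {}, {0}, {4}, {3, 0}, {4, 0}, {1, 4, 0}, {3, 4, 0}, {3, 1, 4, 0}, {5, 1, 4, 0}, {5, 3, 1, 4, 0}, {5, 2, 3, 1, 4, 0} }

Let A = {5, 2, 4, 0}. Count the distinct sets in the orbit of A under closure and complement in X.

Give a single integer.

cl via duality: int({3, 1}) = {}, so X∖{} = {5, 2, 3, 1, 4, 0}
Write k for closure, c for complement:
  1. A     = {5, 2, 4, 0}
  2. kA    = {5, 2, 3, 1, 4, 0}
  3. cA    = {3, 1}
  4. ckA   = {}
  5. kcA   = {5, 2, 3, 1}
  6. ckcA  = {4, 0}
applying k or c yields no new set

6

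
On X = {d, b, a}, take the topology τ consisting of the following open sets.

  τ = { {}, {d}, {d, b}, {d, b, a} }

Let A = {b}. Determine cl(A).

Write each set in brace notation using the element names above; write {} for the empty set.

closure: X∖int(X∖A) = X∖{d} = {b, a}

{b, a}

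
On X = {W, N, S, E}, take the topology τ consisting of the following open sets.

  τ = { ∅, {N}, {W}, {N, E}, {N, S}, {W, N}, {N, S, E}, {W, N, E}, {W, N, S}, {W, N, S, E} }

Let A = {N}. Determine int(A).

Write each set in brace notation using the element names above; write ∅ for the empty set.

U open, U⊆A: ∅, {N}. int(A) = ⋃ = {N}

{N}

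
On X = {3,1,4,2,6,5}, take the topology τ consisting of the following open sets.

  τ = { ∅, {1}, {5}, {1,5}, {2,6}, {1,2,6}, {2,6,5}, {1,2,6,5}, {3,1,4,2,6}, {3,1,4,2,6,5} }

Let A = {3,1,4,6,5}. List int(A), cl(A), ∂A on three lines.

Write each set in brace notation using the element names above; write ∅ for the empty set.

int(A) = {1,5}
cl(A)  = {3,1,4,2,6,5}
∂A     = {3,4,2,6}

U open, U⊆A: ∅, {5}, {1}, {1,5}. int(A) = ⋃ = {1,5}
X∖A={2}, int(X∖A)=∅, hence cl(A)={3,1,4,2,6,5}
∂A: remove int from cl → {3,4,2,6}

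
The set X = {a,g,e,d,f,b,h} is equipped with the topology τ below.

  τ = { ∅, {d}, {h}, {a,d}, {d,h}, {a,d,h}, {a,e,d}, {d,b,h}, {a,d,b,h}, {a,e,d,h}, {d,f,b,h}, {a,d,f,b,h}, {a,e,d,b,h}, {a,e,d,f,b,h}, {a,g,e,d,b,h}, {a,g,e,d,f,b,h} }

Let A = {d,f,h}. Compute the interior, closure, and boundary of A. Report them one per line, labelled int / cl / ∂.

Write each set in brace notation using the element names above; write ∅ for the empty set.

open subsets of A: ∅, {h}, {d}, {d,h}; so int(A) = {d,h}
closure: X∖int(X∖A) = X∖∅ = {a,g,e,d,f,b,h}
∂A = {a,g,e,d,f,b,h} minus {d,h} = {a,g,e,f,b}

int(A) = {d,h}
cl(A)  = {a,g,e,d,f,b,h}
∂A     = {a,g,e,f,b}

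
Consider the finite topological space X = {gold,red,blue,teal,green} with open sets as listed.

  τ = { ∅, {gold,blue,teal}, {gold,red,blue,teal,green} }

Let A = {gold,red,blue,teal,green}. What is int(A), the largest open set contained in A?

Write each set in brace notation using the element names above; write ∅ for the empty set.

{gold,red,blue,teal,green}

open subsets of A: ∅, {gold,blue,teal}, {gold,red,blue,teal,green}; so int(A) = {gold,red,blue,teal,green}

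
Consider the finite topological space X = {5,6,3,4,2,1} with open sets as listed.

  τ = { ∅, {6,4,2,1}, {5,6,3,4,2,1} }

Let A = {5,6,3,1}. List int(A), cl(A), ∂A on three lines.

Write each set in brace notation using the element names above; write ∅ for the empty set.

interior: largest open inside A is ∅ (from ∅)
cl via duality: int({4,2}) = ∅, so X∖∅ = {5,6,3,4,2,1}
cl∖int = {5,6,3,4,2,1}

int(A) = ∅
cl(A)  = {5,6,3,4,2,1}
∂A     = {5,6,3,4,2,1}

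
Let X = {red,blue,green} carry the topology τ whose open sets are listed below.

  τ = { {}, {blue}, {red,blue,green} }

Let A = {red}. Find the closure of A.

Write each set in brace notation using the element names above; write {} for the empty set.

complement {blue,green}; its interior {blue}; cl(A) = X∖{blue} = {red,green}

{red,green}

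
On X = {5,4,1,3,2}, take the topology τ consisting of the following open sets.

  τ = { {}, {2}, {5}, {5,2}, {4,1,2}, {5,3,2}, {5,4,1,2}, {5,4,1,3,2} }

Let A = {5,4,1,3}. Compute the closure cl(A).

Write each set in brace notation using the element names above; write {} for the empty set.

{5,4,1,3}

complement {2}; its interior {2}; cl(A) = X∖{2} = {5,4,1,3}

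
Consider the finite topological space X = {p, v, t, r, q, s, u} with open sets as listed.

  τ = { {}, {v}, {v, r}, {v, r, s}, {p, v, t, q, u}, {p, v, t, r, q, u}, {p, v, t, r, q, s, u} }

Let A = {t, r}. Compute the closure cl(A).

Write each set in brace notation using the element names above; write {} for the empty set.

{p, t, r, q, s, u}

complement {p, v, q, s, u}; its interior {v}; cl(A) = X∖{v} = {p, t, r, q, s, u}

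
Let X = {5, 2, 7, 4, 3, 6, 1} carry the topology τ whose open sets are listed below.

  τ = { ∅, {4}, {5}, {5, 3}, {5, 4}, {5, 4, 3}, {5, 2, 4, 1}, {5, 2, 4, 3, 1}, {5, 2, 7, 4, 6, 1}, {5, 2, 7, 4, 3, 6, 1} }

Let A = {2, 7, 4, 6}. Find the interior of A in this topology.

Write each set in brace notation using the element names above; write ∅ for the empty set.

opens ⊆ A: ∅, {4}; union → int = {4}

{4}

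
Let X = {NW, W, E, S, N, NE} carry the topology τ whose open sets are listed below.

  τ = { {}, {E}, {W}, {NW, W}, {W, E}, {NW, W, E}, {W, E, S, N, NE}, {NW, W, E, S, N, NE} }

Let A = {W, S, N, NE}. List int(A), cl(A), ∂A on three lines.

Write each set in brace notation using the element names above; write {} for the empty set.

int(A) = {W}
cl(A)  = {NW, W, S, N, NE}
∂A     = {NW, S, N, NE}

open subsets of A: {}, {W}; so int(A) = {W}
closure: X∖int(X∖A) = X∖{E} = {NW, W, S, N, NE}
∂A = {NW, W, S, N, NE} minus {W} = {NW, S, N, NE}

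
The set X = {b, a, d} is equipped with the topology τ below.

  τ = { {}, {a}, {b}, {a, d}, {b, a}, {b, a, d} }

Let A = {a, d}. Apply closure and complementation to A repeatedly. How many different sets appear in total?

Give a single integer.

2

closure: X∖int(X∖A) = X∖{b} = {a, d}
Let k=closure and c=complement:
  1. A     = {a, d}
  2. cA    = {b}
— saturated at 2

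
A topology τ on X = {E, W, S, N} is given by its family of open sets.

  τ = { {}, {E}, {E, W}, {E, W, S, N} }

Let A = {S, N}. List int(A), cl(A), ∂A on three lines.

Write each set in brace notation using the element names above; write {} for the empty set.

U open, U⊆A: {}. int(A) = ⋃ = {}
X∖A={E, W}, int(X∖A)={E, W}, hence cl(A)={S, N}
∂A: remove int from cl → {S, N}

int(A) = {}
cl(A)  = {S, N}
∂A     = {S, N}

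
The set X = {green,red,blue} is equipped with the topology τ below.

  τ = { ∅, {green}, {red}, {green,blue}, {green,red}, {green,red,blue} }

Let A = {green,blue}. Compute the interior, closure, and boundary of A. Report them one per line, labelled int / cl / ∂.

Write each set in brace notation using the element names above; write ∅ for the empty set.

U open, U⊆A: ∅, {green}, {green,blue}. int(A) = ⋃ = {green,blue}
X∖A={red}, int(X∖A)={red}, hence cl(A)={green,blue}
∂A: remove int from cl → ∅

int(A) = {green,blue}
cl(A)  = {green,blue}
∂A     = ∅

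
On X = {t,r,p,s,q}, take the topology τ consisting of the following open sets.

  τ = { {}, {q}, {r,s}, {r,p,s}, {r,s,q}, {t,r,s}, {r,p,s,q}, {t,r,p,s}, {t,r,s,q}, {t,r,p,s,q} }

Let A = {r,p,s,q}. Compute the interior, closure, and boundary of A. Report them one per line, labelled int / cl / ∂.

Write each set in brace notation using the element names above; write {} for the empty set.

int(A) = {r,p,s,q}
cl(A)  = {t,r,p,s,q}
∂A     = {t}

opens ⊆ A: {}, {q}, {r,s}, {r,s,q}, {r,p,s}, {r,p,s,q}; union → int = {r,p,s,q}
complement {t}; its interior {}; cl(A) = X∖{} = {t,r,p,s,q}
boundary = {t,r,p,s,q} ∖ {r,p,s,q} = {t}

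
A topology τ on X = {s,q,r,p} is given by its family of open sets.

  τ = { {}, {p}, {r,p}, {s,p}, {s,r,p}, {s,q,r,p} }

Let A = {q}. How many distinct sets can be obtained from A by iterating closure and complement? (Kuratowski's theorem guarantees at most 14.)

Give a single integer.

4

cl via duality: int({s,r,p}) = {s,r,p}, so X∖{s,r,p} = {q}
Write k for closure, c for complement:
  1. A     = {q}
  2. cA    = {s,r,p}
  3. kcA   = {s,q,r,p}
  4. ckcA  = {}
applying k or c yields no new set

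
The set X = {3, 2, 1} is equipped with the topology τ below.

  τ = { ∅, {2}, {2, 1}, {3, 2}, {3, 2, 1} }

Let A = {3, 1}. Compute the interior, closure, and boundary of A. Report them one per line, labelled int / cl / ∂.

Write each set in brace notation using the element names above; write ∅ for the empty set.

int(A) = ∅
cl(A)  = {3, 1}
∂A     = {3, 1}

U open, U⊆A: ∅. int(A) = ⋃ = ∅
X∖A={2}, int(X∖A)={2}, hence cl(A)={3, 1}
∂A: remove int from cl → {3, 1}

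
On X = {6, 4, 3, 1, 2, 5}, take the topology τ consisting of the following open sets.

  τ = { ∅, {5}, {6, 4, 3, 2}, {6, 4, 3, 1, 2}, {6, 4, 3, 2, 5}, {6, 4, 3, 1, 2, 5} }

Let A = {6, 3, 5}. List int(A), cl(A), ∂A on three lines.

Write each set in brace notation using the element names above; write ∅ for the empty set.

U open, U⊆A: ∅, {5}. int(A) = ⋃ = {5}
X∖A={4, 1, 2}, int(X∖A)=∅, hence cl(A)={6, 4, 3, 1, 2, 5}
∂A: remove int from cl → {6, 4, 3, 1, 2}

int(A) = {5}
cl(A)  = {6, 4, 3, 1, 2, 5}
∂A     = {6, 4, 3, 1, 2}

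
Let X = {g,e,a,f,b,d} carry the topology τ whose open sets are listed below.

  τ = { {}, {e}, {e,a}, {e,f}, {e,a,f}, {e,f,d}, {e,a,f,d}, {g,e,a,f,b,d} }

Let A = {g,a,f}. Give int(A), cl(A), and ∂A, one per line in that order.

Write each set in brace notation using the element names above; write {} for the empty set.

interior: largest open inside A is {} (from {})
cl via duality: int({e,b,d}) = {e}, so X∖{e} = {g,a,f,b,d}
cl∖int = {g,a,f,b,d}

int(A) = {}
cl(A)  = {g,a,f,b,d}
∂A     = {g,a,f,b,d}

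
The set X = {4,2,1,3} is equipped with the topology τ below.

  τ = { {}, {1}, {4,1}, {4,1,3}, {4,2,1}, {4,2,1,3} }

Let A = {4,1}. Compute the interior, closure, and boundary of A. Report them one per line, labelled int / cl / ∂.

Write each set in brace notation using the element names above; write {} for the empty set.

int(A) = {4,1}
cl(A)  = {4,2,1,3}
∂A     = {2,3}

interior: largest open inside A is {4,1} (from {}, {1}, {4,1})
cl via duality: int({2,3}) = {}, so X∖{} = {4,2,1,3}
cl∖int = {2,3}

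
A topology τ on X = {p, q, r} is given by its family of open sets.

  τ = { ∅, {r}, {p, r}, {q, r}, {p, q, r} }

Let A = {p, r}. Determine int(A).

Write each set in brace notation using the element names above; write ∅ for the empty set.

open subsets of A: ∅, {r}, {p, r}; so int(A) = {p, r}

{p, r}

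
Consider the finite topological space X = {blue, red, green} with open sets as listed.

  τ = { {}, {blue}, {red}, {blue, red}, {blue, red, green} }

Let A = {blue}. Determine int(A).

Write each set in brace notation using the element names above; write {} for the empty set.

interior: largest open inside A is {blue} (from {}, {blue})

{blue}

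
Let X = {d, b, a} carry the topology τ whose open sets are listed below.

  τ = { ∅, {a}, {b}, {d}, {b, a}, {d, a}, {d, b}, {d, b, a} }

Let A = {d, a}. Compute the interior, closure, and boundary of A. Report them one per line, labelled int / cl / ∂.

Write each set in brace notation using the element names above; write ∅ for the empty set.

interior: largest open inside A is {d, a} (from ∅, {d}, {a}, {d, a})
cl via duality: int({b}) = {b}, so X∖{b} = {d, a}
cl∖int = ∅

int(A) = {d, a}
cl(A)  = {d, a}
∂A     = ∅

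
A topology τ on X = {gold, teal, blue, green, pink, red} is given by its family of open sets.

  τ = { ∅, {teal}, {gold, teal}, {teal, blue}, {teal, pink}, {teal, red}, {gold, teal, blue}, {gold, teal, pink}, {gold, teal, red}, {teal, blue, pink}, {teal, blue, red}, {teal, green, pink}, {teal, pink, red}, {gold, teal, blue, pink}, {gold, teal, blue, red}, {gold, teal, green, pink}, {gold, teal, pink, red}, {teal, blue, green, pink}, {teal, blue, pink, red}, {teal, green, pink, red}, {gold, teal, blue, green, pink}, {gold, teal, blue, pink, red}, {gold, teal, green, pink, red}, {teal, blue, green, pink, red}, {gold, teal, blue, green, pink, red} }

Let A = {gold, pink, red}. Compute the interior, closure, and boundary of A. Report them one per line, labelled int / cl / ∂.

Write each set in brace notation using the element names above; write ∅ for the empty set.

opens ⊆ A: ∅; union → int = ∅
complement {teal, blue, green}; its interior {teal, blue}; cl(A) = X∖{teal, blue} = {gold, green, pink, red}
boundary = {gold, green, pink, red} ∖ ∅ = {gold, green, pink, red}

int(A) = ∅
cl(A)  = {gold, green, pink, red}
∂A     = {gold, green, pink, red}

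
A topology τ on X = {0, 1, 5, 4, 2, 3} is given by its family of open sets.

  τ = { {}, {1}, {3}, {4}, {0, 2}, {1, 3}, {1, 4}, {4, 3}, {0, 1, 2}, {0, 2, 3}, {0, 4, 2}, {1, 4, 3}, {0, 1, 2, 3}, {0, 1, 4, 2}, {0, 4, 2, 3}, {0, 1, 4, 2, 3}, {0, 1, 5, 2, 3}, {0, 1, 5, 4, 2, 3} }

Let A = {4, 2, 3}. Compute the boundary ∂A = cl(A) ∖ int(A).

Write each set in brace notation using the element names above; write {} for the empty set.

U open, U⊆A: {}, {4}, {3}, {4, 3}. int(A) = ⋃ = {4, 3}
X∖A={0, 1, 5}, int(X∖A)={1}, hence cl(A)={0, 5, 4, 2, 3}
∂A: remove int from cl → {0, 5, 2}

{0, 5, 2}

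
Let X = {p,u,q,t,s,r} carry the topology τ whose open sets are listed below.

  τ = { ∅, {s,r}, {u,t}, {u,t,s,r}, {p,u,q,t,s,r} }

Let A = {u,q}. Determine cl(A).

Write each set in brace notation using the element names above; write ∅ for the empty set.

complement {p,t,s,r}; its interior {s,r}; cl(A) = X∖{s,r} = {p,u,q,t}

{p,u,q,t}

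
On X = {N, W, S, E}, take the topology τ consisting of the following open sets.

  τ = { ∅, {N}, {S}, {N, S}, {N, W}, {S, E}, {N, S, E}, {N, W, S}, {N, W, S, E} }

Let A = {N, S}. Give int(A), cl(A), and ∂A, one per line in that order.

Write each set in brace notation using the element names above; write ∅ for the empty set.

int(A) = {N, S}
cl(A)  = {N, W, S, E}
∂A     = {W, E}

interior: largest open inside A is {N, S} (from ∅, {S}, {N}, {N, S})
cl via duality: int({W, E}) = ∅, so X∖∅ = {N, W, S, E}
cl∖int = {W, E}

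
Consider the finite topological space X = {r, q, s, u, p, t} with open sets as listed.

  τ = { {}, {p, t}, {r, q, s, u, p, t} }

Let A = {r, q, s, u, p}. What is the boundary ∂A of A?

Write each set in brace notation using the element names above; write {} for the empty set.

interior: largest open inside A is {} (from {})
cl via duality: int({t}) = {}, so X∖{} = {r, q, s, u, p, t}
cl∖int = {r, q, s, u, p, t}

{r, q, s, u, p, t}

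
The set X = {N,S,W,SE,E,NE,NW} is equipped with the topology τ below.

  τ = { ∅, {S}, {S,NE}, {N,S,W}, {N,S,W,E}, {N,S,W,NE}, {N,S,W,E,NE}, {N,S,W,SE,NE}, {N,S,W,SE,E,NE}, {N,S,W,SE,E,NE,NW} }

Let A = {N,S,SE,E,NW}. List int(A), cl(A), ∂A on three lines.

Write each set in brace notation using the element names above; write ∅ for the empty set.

int(A) = {S}
cl(A)  = {N,S,W,SE,E,NE,NW}
∂A     = {N,W,SE,E,NE,NW}

interior: largest open inside A is {S} (from ∅, {S})
cl via duality: int({W,NE}) = ∅, so X∖∅ = {N,S,W,SE,E,NE,NW}
cl∖int = {N,W,SE,E,NE,NW}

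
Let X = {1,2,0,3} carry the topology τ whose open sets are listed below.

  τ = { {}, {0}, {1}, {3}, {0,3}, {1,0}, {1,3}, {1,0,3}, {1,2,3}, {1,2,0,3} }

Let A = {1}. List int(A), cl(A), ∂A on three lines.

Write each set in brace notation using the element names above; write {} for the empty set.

int(A) = {1}
cl(A)  = {1,2}
∂A     = {2}

U open, U⊆A: {}, {1}. int(A) = ⋃ = {1}
X∖A={2,0,3}, int(X∖A)={0,3}, hence cl(A)={1,2}
∂A: remove int from cl → {2}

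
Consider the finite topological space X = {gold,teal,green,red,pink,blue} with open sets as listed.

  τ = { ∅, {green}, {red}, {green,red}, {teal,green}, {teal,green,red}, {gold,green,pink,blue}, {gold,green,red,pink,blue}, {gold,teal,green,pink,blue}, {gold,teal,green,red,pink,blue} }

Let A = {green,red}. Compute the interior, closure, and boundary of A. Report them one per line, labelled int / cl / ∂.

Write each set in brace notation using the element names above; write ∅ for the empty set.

open subsets of A: ∅, {red}, {green}, {green,red}; so int(A) = {green,red}
closure: X∖int(X∖A) = X∖∅ = {gold,teal,green,red,pink,blue}
∂A = {gold,teal,green,red,pink,blue} minus {green,red} = {gold,teal,pink,blue}

int(A) = {green,red}
cl(A)  = {gold,teal,green,red,pink,blue}
∂A     = {gold,teal,pink,blue}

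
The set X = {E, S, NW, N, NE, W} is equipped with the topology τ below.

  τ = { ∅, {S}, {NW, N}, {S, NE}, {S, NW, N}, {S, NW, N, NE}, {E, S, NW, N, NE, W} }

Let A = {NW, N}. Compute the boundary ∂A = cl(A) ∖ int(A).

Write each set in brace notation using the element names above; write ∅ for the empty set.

{E, W}

opens ⊆ A: ∅, {NW, N}; union → int = {NW, N}
complement {E, S, NE, W}; its interior {S, NE}; cl(A) = X∖{S, NE} = {E, NW, N, W}
boundary = {E, NW, N, W} ∖ {NW, N} = {E, W}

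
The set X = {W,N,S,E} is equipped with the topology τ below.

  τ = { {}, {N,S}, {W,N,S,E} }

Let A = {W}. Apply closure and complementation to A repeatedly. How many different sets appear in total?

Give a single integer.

6

X∖A={N,S,E}, int(X∖A)={N,S}, hence cl(A)={W,E}
Orbit (k=closure, c=complement):
  1. A     = {W}
  2. kA    = {W,E}
  3. cA    = {N,S,E}
  4. ckA   = {N,S}
  5. kcA   = {W,N,S,E}
  6. ckcA  = {}
(closed under both — stop)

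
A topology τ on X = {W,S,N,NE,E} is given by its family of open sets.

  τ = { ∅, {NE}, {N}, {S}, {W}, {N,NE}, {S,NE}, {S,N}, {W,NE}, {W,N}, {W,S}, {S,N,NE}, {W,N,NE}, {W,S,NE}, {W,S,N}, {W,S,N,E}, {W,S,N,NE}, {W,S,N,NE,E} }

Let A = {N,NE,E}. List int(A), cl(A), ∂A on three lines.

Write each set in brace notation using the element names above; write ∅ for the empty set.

U open, U⊆A: ∅, {N}, {NE}, {N,NE}. int(A) = ⋃ = {N,NE}
X∖A={W,S}, int(X∖A)={W,S}, hence cl(A)={N,NE,E}
∂A: remove int from cl → {E}

int(A) = {N,NE}
cl(A)  = {N,NE,E}
∂A     = {E}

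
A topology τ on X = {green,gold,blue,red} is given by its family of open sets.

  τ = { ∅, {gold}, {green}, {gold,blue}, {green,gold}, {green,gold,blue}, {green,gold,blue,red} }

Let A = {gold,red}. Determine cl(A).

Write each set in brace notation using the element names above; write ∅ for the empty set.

complement {green,blue}; its interior {green}; cl(A) = X∖{green} = {gold,blue,red}

{gold,blue,red}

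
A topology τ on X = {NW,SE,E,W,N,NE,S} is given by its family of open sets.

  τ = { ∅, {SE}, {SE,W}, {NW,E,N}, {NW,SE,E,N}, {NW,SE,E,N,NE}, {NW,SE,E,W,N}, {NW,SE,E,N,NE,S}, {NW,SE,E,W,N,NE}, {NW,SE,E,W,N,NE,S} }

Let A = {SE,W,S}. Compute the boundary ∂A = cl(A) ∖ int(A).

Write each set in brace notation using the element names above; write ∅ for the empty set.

{NE,S}

open subsets of A: ∅, {SE}, {SE,W}; so int(A) = {SE,W}
closure: X∖int(X∖A) = X∖{NW,E,N} = {SE,W,NE,S}
∂A = {SE,W,NE,S} minus {SE,W} = {NE,S}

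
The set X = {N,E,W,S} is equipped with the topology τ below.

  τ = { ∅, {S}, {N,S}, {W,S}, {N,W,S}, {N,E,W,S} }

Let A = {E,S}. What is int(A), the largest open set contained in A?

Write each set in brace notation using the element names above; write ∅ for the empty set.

opens ⊆ A: ∅, {S}; union → int = {S}

{S}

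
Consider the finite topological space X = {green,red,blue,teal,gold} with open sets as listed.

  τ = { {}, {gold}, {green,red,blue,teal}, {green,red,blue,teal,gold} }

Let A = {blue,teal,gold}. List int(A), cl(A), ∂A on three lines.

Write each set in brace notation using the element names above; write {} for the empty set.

interior: largest open inside A is {gold} (from {}, {gold})
cl via duality: int({green,red}) = {}, so X∖{} = {green,red,blue,teal,gold}
cl∖int = {green,red,blue,teal}

int(A) = {gold}
cl(A)  = {green,red,blue,teal,gold}
∂A     = {green,red,blue,teal}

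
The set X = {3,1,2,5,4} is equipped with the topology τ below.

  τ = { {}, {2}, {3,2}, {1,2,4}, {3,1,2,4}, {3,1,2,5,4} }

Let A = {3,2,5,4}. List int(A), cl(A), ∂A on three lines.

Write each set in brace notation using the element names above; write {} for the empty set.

open subsets of A: {}, {2}, {3,2}; so int(A) = {3,2}
closure: X∖int(X∖A) = X∖{} = {3,1,2,5,4}
∂A = {3,1,2,5,4} minus {3,2} = {1,5,4}

int(A) = {3,2}
cl(A)  = {3,1,2,5,4}
∂A     = {1,5,4}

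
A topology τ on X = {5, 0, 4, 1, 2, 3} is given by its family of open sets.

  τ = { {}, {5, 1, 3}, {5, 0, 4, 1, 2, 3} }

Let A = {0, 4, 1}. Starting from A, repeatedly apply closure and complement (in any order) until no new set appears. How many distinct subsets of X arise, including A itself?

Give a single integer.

4

complement {5, 2, 3}; its interior {}; cl(A) = X∖{} = {5, 0, 4, 1, 2, 3}
With k = closure, c = complement:
  1. A     = {0, 4, 1}
  2. kA    = {5, 0, 4, 1, 2, 3}
  3. cA    = {5, 2, 3}
  4. ckA   = {}
k, c of each give nothing new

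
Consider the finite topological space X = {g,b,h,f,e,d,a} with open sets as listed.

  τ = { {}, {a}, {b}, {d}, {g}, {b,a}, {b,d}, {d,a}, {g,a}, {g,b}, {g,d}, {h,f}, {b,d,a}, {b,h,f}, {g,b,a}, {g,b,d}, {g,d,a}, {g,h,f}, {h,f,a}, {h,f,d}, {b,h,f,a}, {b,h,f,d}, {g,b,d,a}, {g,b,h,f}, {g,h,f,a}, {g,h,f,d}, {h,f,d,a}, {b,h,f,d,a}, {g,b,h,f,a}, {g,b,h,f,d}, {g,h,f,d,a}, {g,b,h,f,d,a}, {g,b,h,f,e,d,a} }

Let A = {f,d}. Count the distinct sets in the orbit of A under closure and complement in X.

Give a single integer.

10

closure: X∖int(X∖A) = X∖{g,b,a} = {h,f,e,d}
Let k=closure and c=complement:
  1. A     = {f,d}
  2. kA    = {h,f,e,d}
  3. cA    = {g,b,h,e,a}
  4. ckA   = {g,b,a}
  5. kcA   = {g,b,h,f,e,a}
  6. kckA  = {g,b,e,a}
  7. ckcA  = {d}
  8. ckckA = {h,f,d}
  9. kckcA = {e,d}
  10. ckckcA = {g,b,h,f,a}
— saturated at 10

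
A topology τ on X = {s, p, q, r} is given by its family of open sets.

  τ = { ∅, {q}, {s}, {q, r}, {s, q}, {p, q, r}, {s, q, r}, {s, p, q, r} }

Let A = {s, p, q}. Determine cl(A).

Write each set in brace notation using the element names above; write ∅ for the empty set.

{s, p, q, r}

complement {r}; its interior ∅; cl(A) = X∖∅ = {s, p, q, r}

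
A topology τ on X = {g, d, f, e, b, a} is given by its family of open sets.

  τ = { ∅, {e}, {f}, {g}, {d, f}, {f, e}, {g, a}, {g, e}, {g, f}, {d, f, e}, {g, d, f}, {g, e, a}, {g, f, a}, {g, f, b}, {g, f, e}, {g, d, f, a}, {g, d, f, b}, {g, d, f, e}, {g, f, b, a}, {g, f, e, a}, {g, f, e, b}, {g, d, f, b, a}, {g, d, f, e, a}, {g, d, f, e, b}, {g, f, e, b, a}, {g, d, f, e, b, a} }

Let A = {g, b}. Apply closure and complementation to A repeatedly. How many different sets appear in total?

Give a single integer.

8

complement {d, f, e, a}; its interior {d, f, e}; cl(A) = X∖{d, f, e} = {g, b, a}
With k = closure, c = complement:
  1. A     = {g, b}
  2. kA    = {g, b, a}
  3. cA    = {d, f, e, a}
  4. ckA   = {d, f, e}
  5. kcA   = {d, f, e, b, a}
  6. kckA  = {d, f, e, b}
  7. ckcA  = {g}
  8. ckckA = {g, a}
k, c of each give nothing new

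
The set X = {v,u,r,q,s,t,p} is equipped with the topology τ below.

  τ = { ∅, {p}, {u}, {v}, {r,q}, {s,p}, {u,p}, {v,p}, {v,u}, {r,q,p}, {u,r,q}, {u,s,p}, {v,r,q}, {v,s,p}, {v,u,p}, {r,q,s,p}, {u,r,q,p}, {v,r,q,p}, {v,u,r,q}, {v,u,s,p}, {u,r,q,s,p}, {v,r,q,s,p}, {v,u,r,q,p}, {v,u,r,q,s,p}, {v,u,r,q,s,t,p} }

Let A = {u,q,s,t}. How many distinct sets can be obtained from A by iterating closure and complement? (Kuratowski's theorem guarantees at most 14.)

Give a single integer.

complement {v,r,p}; its interior {v,p}; cl(A) = X∖{v,p} = {u,r,q,s,t}
With k = closure, c = complement:
  1. A     = {u,q,s,t}
  2. kA    = {u,r,q,s,t}
  3. cA    = {v,r,p}
  4. ckA   = {v,p}
  5. kcA   = {v,r,q,s,t,p}
  6. kckA  = {v,s,t,p}
  7. ckcA  = {u}
  8. ckckA = {u,r,q}
  9. kckcA = {u,t}
  10. kckckA = {u,r,q,t}
  11. ckckcA = {v,r,q,s,p}
  12. ckckckA = {v,s,p}
k, c of each give nothing new

12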